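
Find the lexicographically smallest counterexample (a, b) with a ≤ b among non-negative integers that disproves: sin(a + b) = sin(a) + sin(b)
Substituting (1, 1) into the claim:
LHS = sin(1 + 1) = sin(2) ≈ 0.9093
RHS = sin(1) + sin(1) = 2·sin(1) ≈ 1.683

Since LHS ≠ RHS, this pair disproves the claim, and no lexicographically smaller pair (a ≤ b, non-negative integers) does.

For instance (3, 5) is also a counterexample (LHS = sin(8) ≈ 0.9894, RHS = sin(5) + sin(3) ≈ -0.8178), but it's lexicographically larger.

Answer: (a, b) = (1, 1)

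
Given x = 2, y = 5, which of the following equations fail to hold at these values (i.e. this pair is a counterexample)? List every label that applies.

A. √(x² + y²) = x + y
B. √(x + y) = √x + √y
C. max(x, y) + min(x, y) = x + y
A, B

Evaluating each claim at the given values:
A. LHS = √(29) ≈ 5.385, RHS = 7 → fails here (LHS ≠ RHS)
B. LHS = √(7) ≈ 2.646, RHS = √(2) + √(5) ≈ 3.65 → fails here (LHS ≠ RHS)
C. LHS = 7, RHS = 7 → holds here (LHS = RHS)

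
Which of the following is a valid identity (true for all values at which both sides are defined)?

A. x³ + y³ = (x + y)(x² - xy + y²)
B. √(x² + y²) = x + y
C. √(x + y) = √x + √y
A

A: holds — e.g. at (3, 5), both sides equal 152.
B: fails at (4, 6) — LHS = 2·√(13) ≈ 7.211, RHS = 10.
C: fails at (2, 3) — LHS = √(5) ≈ 2.236, RHS = √(2) + √(3) ≈ 3.146.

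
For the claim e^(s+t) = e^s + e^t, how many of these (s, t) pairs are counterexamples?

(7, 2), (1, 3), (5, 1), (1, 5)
Testing each pair:
(7, 2): LHS = e^9 ≈ 8103, RHS = e^2 + e^7 ≈ 1104 → counterexample
(1, 3): LHS = e^4 ≈ 54.6, RHS = e + e^3 ≈ 22.8 → counterexample
(5, 1): LHS = e^6 ≈ 403.4, RHS = e + e^5 ≈ 151.1 → counterexample
(1, 5): LHS = e^6 ≈ 403.4, RHS = e + e^5 ≈ 151.1 → counterexample

That makes 4 counterexamples.

Answer: 4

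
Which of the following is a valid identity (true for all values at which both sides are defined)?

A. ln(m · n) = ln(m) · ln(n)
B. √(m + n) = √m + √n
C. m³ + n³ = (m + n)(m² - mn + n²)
A: fails at (2, 7) — LHS = ln(14) ≈ 2.639, RHS = ln(2)·ln(7) ≈ 1.349.
B: fails at (4, 5) — LHS = 3, RHS = 2 + √(5) ≈ 4.236.
C: holds — e.g. at (1, 2), both sides equal 9.

Answer: C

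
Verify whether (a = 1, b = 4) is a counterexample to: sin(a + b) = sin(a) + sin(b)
Yes

Substituting a = 1, b = 4:
LHS = sin(1 + 4) = sin(5) ≈ -0.9589
RHS = sin(1) + sin(4) ≈ 0.08467

Since LHS ≠ RHS, this pair disproves the claim.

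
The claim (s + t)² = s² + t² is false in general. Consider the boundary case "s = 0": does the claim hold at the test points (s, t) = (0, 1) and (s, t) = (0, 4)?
At (0, 1): LHS = 1, RHS = 1 → equal
At (0, 4): LHS = 16, RHS = 16 → equal

So the claim does hold at both of these boundary points, even though it is not an identity.

Answer: Yes, holds at both test points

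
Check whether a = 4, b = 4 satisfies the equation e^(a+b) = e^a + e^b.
Substituting a = 4, b = 4:

LHS = e^(4+4) = e^8 ≈ 2981
RHS = e^4 + e^4 = 2·e^4 ≈ 109.2

LHS ≠ RHS, so the equation does not hold at this point.

Answer: Fails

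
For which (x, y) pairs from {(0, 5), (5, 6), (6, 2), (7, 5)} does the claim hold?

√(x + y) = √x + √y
(0, 5)

Testing each pair:
(0, 5): LHS = √(5) ≈ 2.236, RHS = √(5) ≈ 2.236 → holds
(5, 6): LHS = √(11) ≈ 3.317, RHS = √(5) + √(6) ≈ 4.686 → fails
(6, 2): LHS = 2·√(2) ≈ 2.828, RHS = √(2) + √(6) ≈ 3.864 → fails
(7, 5): LHS = 2·√(3) ≈ 3.464, RHS = √(5) + √(7) ≈ 4.882 → fails

1 of 4 pairs satisfies the claim.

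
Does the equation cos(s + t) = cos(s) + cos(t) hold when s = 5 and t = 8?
Fails

Substituting s = 5, t = 8:

LHS = cos(5 + 8) = cos(13) ≈ 0.9074
RHS = cos(5) + cos(8) ≈ 0.1382

LHS ≠ RHS, so the equation does not hold at this point.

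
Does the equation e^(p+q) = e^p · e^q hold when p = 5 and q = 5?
Substituting p = 5, q = 5:

LHS = e^(5+5) = e^10 ≈ 22026.5
RHS = e^5 · e^5 = e^10 ≈ 22026.5

LHS = RHS, so the equation holds at this point.

Answer: Holds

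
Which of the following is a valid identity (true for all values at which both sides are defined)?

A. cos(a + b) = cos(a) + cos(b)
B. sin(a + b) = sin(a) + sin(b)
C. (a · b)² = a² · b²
A: fails at (2, 3) — LHS = cos(5) ≈ 0.2837, RHS = cos(3) + cos(2) ≈ -1.406.
B: fails at (1, 4) — LHS = sin(5) ≈ -0.9589, RHS = sin(4) + sin(1) ≈ 0.08467.
C: holds — e.g. at (3, 4), both sides equal 144.

Answer: C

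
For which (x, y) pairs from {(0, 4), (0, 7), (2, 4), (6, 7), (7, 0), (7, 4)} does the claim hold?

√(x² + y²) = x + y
Testing each pair:
(0, 4): LHS = 4, RHS = 4 → holds
(0, 7): LHS = 7, RHS = 7 → holds
(2, 4): LHS = 2·√(5) ≈ 4.472, RHS = 6 → fails
(6, 7): LHS = √(85) ≈ 9.22, RHS = 13 → fails
(7, 0): LHS = 7, RHS = 7 → holds
(7, 4): LHS = √(65) ≈ 8.062, RHS = 11 → fails

3 of 6 pairs satisfy the claim.

Answer: (0, 4), (0, 7), (7, 0)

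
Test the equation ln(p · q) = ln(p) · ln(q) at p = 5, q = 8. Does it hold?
Substituting p = 5, q = 8:

LHS = ln(5 · 8) = ln(40) ≈ 3.689
RHS = ln(5) · ln(8) ≈ 3.347

LHS ≠ RHS, so the equation does not hold at this point.

Answer: Fails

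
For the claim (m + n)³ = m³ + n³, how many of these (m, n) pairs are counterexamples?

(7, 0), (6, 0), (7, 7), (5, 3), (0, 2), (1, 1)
Testing each pair:
(7, 0): LHS = 343, RHS = 343 → satisfies claim
(6, 0): LHS = 216, RHS = 216 → satisfies claim
(7, 7): LHS = 2744, RHS = 686 → counterexample
(5, 3): LHS = 512, RHS = 152 → counterexample
(0, 2): LHS = 8, RHS = 8 → satisfies claim
(1, 1): LHS = 8, RHS = 2 → counterexample

That makes 3 counterexamples.

Answer: 3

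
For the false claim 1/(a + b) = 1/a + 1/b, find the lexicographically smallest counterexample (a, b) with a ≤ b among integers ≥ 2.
(a, b) = (2, 2)

Substituting (2, 2) into the claim:
LHS = 1/(2 + 2) = 1/4
RHS = 1/2 + 1/2 = 1

Since LHS ≠ RHS, this pair disproves the claim, and no lexicographically smaller pair (a ≤ b, integers ≥ 2) does.

For instance (4, 4) is also a counterexample (LHS = 1/8, RHS = 1/2), but it's lexicographically larger.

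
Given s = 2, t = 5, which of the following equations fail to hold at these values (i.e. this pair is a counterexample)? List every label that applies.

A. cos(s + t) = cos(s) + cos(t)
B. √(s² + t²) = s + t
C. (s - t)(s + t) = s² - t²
Evaluating each claim at the given values:
A. LHS = cos(7) ≈ 0.7539, RHS = cos(2) + cos(5) ≈ -0.1325 → fails here (LHS ≠ RHS)
B. LHS = √(29) ≈ 5.385, RHS = 7 → fails here (LHS ≠ RHS)
C. LHS = -21, RHS = -21 → holds here (LHS = RHS)

Answer: A, B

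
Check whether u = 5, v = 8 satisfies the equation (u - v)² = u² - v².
Substituting u = 5, v = 8:

LHS = (5 - 8)² = 9
RHS = 5² - 8² = -39

LHS ≠ RHS, so the equation does not hold at this point.

Answer: Fails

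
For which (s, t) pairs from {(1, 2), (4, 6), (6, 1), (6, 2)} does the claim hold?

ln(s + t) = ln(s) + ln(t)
Testing each pair:
(1, 2): LHS = ln(3) ≈ 1.099, RHS = ln(2) ≈ 0.6931 → fails
(4, 6): LHS = ln(10) ≈ 2.303, RHS = ln(4) + ln(6) ≈ 3.178 → fails
(6, 1): LHS = ln(7) ≈ 1.946, RHS = ln(6) ≈ 1.792 → fails
(6, 2): LHS = ln(8) ≈ 2.079, RHS = ln(2) + ln(6) ≈ 2.485 → fails

No pair satisfies the claim.

Answer: None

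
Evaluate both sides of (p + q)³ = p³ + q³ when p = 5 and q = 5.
LHS = (5 + 5)³ = 1000
RHS = 5³ + 5³ = 250

LHS ≠ RHS, so the equation does not hold here.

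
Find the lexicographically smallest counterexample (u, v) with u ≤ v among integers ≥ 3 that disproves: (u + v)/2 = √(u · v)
Substituting (3, 4) into the claim:
LHS = (3 + 4)/2 = 7/2
RHS = √(3 · 4) = 2·√(3) ≈ 3.464

Since LHS ≠ RHS, this pair disproves the claim, and no lexicographically smaller pair (u ≤ v, integers ≥ 3) does.

For instance (4, 8) is also a counterexample (LHS = 6, RHS = 4·√(2) ≈ 5.657), but it's lexicographically larger.

Answer: (u, v) = (3, 4)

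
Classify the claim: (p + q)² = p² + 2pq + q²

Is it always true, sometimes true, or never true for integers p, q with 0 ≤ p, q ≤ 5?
The identity holds for every pair in the range. For instance at (p, q) = (1, 1): both sides equal 4.

Answer: Always true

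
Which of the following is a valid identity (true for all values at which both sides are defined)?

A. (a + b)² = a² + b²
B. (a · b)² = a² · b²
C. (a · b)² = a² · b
A: fails at (4, 5) — LHS = 81, RHS = 41.
B: holds — e.g. at (6, 7), both sides equal 1764.
C: fails at (1, 3) — LHS = 9, RHS = 3.

Answer: B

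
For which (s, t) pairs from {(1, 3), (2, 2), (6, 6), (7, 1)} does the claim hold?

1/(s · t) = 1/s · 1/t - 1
Testing each pair:
(1, 3): LHS = 1/3, RHS = -2/3 → fails
(2, 2): LHS = 1/4, RHS = -3/4 → fails
(6, 6): LHS = 1/36, RHS = -35/36 → fails
(7, 1): LHS = 1/7, RHS = -6/7 → fails

No pair satisfies the claim.

Answer: None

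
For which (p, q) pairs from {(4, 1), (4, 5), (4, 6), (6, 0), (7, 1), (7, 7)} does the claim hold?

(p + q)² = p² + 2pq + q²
Testing each pair:
(4, 1): LHS = 25, RHS = 25 → holds
(4, 5): LHS = 81, RHS = 81 → holds
(4, 6): LHS = 100, RHS = 100 → holds
(6, 0): LHS = 36, RHS = 36 → holds
(7, 1): LHS = 64, RHS = 64 → holds
(7, 7): LHS = 196, RHS = 196 → holds

Every pair satisfies the claim.

Answer: All pairs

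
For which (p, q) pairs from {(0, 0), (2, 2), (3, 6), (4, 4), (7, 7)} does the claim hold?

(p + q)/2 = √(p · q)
Testing each pair:
(0, 0): LHS = 0, RHS = 0 → holds
(2, 2): LHS = 2, RHS = 2 → holds
(3, 6): LHS = 9/2, RHS = 3·√(2) ≈ 4.243 → fails
(4, 4): LHS = 4, RHS = 4 → holds
(7, 7): LHS = 7, RHS = 7 → holds

4 of 5 pairs satisfy the claim.

Answer: (0, 0), (2, 2), (4, 4), (7, 7)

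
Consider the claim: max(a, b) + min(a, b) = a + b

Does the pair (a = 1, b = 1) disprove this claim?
Substituting a = 1, b = 1:
LHS = max(1, 1) + min(1, 1) = 2
RHS = 1 + 1 = 2

The sides agree, so this pair does not disprove the claim.

Answer: No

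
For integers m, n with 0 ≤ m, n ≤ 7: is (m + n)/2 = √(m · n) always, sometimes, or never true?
It holds at (m, n) = (1, 1) (both sides equal 1), but fails at (m, n) = (1, 5) (LHS = 3, RHS = √(5) ≈ 2.236).

Answer: Sometimes true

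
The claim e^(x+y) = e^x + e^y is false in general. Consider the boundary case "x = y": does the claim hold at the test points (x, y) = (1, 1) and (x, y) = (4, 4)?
No, fails at both test points

At (1, 1): LHS = e^2 ≈ 7.389 ≠ RHS = 2·e ≈ 5.437
At (4, 4): LHS = e^8 ≈ 2981 ≠ RHS = 2·e^4 ≈ 109.2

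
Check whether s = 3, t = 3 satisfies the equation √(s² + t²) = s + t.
Substituting s = 3, t = 3:

LHS = √(3² + 3²) = 3·√(2) ≈ 4.243
RHS = 3 + 3 = 6

LHS ≠ RHS, so the equation does not hold at this point.

Answer: Fails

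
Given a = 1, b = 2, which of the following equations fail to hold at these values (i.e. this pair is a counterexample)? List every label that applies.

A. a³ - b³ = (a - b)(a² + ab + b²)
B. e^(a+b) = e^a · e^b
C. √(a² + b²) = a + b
Evaluating each claim at the given values:
A. LHS = -7, RHS = -7 → holds here (LHS = RHS)
B. LHS = e^3 ≈ 20.09, RHS = e^3 ≈ 20.09 → holds here (LHS = RHS)
C. LHS = √(5) ≈ 2.236, RHS = 3 → fails here (LHS ≠ RHS)

Answer: C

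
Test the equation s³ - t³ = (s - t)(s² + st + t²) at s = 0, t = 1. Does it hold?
Holds

Substituting s = 0, t = 1:

LHS = 0³ - 1³ = -1
RHS = (0 - 1)(0² + 0·1 + 1²) = -1

LHS = RHS, so the equation holds at this point.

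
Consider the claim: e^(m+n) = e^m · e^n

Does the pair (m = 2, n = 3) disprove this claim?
Substituting m = 2, n = 3:
LHS = e^(2+3) = e^5 ≈ 148.4
RHS = e^2 · e^3 = e^5 ≈ 148.4

The sides agree, so this pair does not disprove the claim.

Answer: No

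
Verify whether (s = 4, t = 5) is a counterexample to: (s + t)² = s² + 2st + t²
No

Substituting s = 4, t = 5:
LHS = (4 + 5)² = 81
RHS = 4² + 2·4·5 + 5² = 81

The sides agree, so this pair does not disprove the claim.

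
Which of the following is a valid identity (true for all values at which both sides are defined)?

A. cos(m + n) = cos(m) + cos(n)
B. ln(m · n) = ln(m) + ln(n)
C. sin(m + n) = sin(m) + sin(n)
A: fails at (4, 4) — LHS = cos(8) ≈ -0.1455, RHS = 2·cos(4) ≈ -1.307.
B: holds — e.g. at (2, 7), both sides equal ln(14) ≈ 2.639.
C: fails at (5, 8) — LHS = sin(13) ≈ 0.4202, RHS = sin(5) + sin(8) ≈ 0.03043.

Answer: B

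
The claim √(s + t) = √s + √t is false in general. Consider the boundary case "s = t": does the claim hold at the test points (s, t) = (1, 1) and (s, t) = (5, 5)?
At (1, 1): LHS = √(2) ≈ 1.414 ≠ RHS = 2
At (5, 5): LHS = √(10) ≈ 3.162 ≠ RHS = 2·√(5) ≈ 4.472

Answer: No, fails at both test points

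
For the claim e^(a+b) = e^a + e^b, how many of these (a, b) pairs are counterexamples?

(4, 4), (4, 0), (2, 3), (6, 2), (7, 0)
Testing each pair:
(4, 4): LHS = e^8 ≈ 2981, RHS = 2·e^4 ≈ 109.2 → counterexample
(4, 0): LHS = e^4 ≈ 54.6, RHS = 1 + e^4 ≈ 55.6 → counterexample
(2, 3): LHS = e^5 ≈ 148.4, RHS = e^2 + e^3 ≈ 27.47 → counterexample
(6, 2): LHS = e^8 ≈ 2981, RHS = e^2 + e^6 ≈ 410.8 → counterexample
(7, 0): LHS = e^7 ≈ 1097, RHS = 1 + e^7 ≈ 1098 → counterexample

That makes 5 counterexamples.

Answer: 5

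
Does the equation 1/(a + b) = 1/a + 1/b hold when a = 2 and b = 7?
Fails

Substituting a = 2, b = 7:

LHS = 1/(2 + 7) = 1/9
RHS = 1/2 + 1/7 = 9/14

LHS ≠ RHS, so the equation does not hold at this point.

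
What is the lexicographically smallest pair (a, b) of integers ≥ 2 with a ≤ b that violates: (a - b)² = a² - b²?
Substituting (2, 3) into the claim:
LHS = (2 - 3)² = 1
RHS = 2² - 3² = -5

Since LHS ≠ RHS, this pair disproves the claim, and no lexicographically smaller pair (a ≤ b, integers ≥ 2) does.

For instance (3, 4) is also a counterexample (LHS = 1, RHS = -7), but it's lexicographically larger.

Answer: (a, b) = (2, 3)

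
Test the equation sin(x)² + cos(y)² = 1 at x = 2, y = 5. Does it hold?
Fails

Substituting x = 2, y = 5:

LHS = sin(2)² + cos(5)² ≈ 0.9073
RHS = 1

LHS ≠ RHS, so the equation does not hold at this point.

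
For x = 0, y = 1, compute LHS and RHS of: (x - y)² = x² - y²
LHS = (0 - 1)² = 1
RHS = 0² - 1² = -1

LHS ≠ RHS, so the equation does not hold here.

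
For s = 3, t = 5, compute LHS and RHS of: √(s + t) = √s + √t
LHS = √(3 + 5) = 2·√(2) ≈ 2.828
RHS = √3 + √5 = √(3) + √(5) ≈ 3.968

LHS ≠ RHS (they differ by about 1.14), so the equation does not hold here.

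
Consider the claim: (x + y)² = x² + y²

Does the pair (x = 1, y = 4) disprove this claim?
Substituting x = 1, y = 4:
LHS = (1 + 4)² = 25
RHS = 1² + 4² = 17

Since LHS ≠ RHS, this pair disproves the claim.

Answer: Yes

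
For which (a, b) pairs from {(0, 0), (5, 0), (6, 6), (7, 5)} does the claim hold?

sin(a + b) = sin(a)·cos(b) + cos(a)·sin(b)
All pairs

Testing each pair:
(0, 0): LHS = 0, RHS = 0 → holds
(5, 0): LHS = sin(5) ≈ -0.9589, RHS = sin(5) ≈ -0.9589 → holds
(6, 6): LHS = sin(12) ≈ -0.5366, RHS = 2·sin(6)·cos(6) ≈ -0.5366 → holds
(7, 5): LHS = sin(12) ≈ -0.5366, RHS = sin(5)·cos(7) + sin(7)·cos(5) ≈ -0.5366 → holds

Every pair satisfies the claim.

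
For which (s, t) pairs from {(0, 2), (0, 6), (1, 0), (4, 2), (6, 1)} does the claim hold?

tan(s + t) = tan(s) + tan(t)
Testing each pair:
(0, 2): LHS = tan(2) ≈ -2.185, RHS = tan(2) ≈ -2.185 → holds
(0, 6): LHS = tan(6) ≈ -0.291, RHS = tan(6) ≈ -0.291 → holds
(1, 0): LHS = tan(1) ≈ 1.557, RHS = tan(1) ≈ 1.557 → holds
(4, 2): LHS = tan(6) ≈ -0.291, RHS = tan(2) + tan(4) ≈ -1.027 → fails
(6, 1): LHS = tan(7) ≈ 0.8714, RHS = tan(6) + tan(1) ≈ 1.266 → fails

3 of 5 pairs satisfy the claim.

Answer: (0, 2), (0, 6), (1, 0)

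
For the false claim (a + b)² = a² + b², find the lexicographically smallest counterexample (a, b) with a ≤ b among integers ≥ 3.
Substituting (3, 3) into the claim:
LHS = (3 + 3)² = 36
RHS = 3² + 3² = 18

Since LHS ≠ RHS, this pair disproves the claim, and no lexicographically smaller pair (a ≤ b, integers ≥ 3) does.

For instance (7, 7) is also a counterexample (LHS = 196, RHS = 98), but it's lexicographically larger.

Answer: (a, b) = (3, 3)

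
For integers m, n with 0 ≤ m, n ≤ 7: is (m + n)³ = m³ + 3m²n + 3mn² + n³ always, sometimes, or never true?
The identity holds for every pair in the range. For instance at (m, n) = (5, 4): both sides equal 729.

Answer: Always true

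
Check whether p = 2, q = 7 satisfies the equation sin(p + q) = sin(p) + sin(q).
Fails

Substituting p = 2, q = 7:

LHS = sin(2 + 7) = sin(9) ≈ 0.4121
RHS = sin(2) + sin(7) ≈ 1.566

LHS ≠ RHS, so the equation does not hold at this point.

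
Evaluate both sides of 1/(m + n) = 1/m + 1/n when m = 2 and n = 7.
LHS = 1/(2 + 7) = 1/9
RHS = 1/2 + 1/7 = 9/14

LHS ≠ RHS, so the equation does not hold here.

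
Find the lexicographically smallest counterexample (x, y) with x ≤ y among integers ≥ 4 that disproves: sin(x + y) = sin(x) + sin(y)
Substituting (4, 4) into the claim:
LHS = sin(4 + 4) = sin(8) ≈ 0.9894
RHS = sin(4) + sin(4) = 2·sin(4) ≈ -1.514

Since LHS ≠ RHS, this pair disproves the claim, and no lexicographically smaller pair (x ≤ y, integers ≥ 4) does.

For instance (9, 11) is also a counterexample (LHS = sin(20) ≈ 0.9129, RHS = sin(11) + sin(9) ≈ -0.5879), but it's lexicographically larger.

Answer: (x, y) = (4, 4)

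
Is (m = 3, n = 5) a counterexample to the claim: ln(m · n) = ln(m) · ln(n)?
Yes

Substituting m = 3, n = 5:
LHS = ln(3 · 5) = ln(15) ≈ 2.708
RHS = ln(3) · ln(5) ≈ 1.768

Since LHS ≠ RHS, this pair disproves the claim.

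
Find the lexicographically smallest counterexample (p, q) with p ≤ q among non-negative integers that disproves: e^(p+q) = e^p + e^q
(p, q) = (0, 0)

Substituting (0, 0) into the claim:
LHS = e^(0+0) = 1
RHS = e^0 + e^0 = 2

Since LHS ≠ RHS, this pair disproves the claim, and no lexicographically smaller pair (p ≤ q, non-negative integers) does.

For instance (3, 6) is also a counterexample (LHS = e^9 ≈ 8103, RHS = e^3 + e^6 ≈ 423.5), but it's lexicographically larger.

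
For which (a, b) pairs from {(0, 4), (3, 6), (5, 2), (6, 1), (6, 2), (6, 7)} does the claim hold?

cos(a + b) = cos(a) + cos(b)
Testing each pair:
(0, 4): LHS = cos(4) ≈ -0.6536, RHS = cos(4) + 1 ≈ 0.3464 → fails
(3, 6): LHS = cos(9) ≈ -0.9111, RHS = cos(3) + cos(6) ≈ -0.02982 → fails
(5, 2): LHS = cos(7) ≈ 0.7539, RHS = cos(2) + cos(5) ≈ -0.1325 → fails
(6, 1): LHS = cos(7) ≈ 0.7539, RHS = cos(1) + cos(6) ≈ 1.5 → fails
(6, 2): LHS = cos(8) ≈ -0.1455, RHS = cos(2) + cos(6) ≈ 0.544 → fails
(6, 7): LHS = cos(13) ≈ 0.9074, RHS = cos(7) + cos(6) ≈ 1.714 → fails

No pair satisfies the claim.

Answer: None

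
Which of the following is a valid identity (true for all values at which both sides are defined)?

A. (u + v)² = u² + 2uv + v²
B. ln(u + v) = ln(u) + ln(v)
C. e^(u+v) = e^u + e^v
A

A: holds — e.g. at (1, 5), both sides equal 36.
B: fails at (4, 6) — LHS = ln(10) ≈ 2.303, RHS = ln(4) + ln(6) ≈ 3.178.
C: fails at (1, 2) — LHS = e^3 ≈ 20.09, RHS = e + e^2 ≈ 10.11.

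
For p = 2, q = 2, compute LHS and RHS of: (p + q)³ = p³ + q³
LHS = (2 + 2)³ = 64
RHS = 2³ + 2³ = 16

LHS ≠ RHS, so the equation does not hold here.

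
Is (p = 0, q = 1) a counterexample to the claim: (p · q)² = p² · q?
No

Substituting p = 0, q = 1:
LHS = (0 · 1)² = 0
RHS = 0² · 1 = 0

The sides agree, so this pair does not disprove the claim.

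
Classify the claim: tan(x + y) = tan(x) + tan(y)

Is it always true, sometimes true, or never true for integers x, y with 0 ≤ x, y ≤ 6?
It holds at (x, y) = (0, 3) (both sides equal tan(3) ≈ -0.1425), but fails at (x, y) = (6, 5) (LHS = tan(11) ≈ -226, RHS = tan(5) + tan(6) ≈ -3.672).

Answer: Sometimes true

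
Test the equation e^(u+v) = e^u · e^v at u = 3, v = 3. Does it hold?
Holds

Substituting u = 3, v = 3:

LHS = e^(3+3) = e^6 ≈ 403.4
RHS = e^3 · e^3 = e^6 ≈ 403.4

LHS = RHS, so the equation holds at this point.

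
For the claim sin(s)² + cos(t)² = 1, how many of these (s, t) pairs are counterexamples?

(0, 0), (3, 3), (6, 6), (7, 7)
0

Testing each pair:
(0, 0): LHS = 1, RHS = 1 → satisfies claim
(3, 3): LHS = sin(3)² + cos(3)² = 1, RHS = 1 → satisfies claim
(6, 6): LHS = sin(6)² + cos(6)² = 1, RHS = 1 → satisfies claim
(7, 7): LHS = sin(7)² + cos(7)² = 1, RHS = 1 → satisfies claim

That makes 0 counterexamples.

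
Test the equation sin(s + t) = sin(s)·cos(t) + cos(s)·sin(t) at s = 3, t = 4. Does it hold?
Holds

Substituting s = 3, t = 4:

LHS = sin(3 + 4) = sin(7) ≈ 0.657
RHS = sin(3)·cos(4) + cos(3)·sin(4) = sin(3)·cos(4) + sin(4)·cos(3) ≈ 0.657

LHS = RHS, so the equation holds at this point.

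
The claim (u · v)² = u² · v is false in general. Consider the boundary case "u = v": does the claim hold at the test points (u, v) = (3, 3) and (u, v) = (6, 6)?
At (3, 3): LHS = 81 ≠ RHS = 27
At (6, 6): LHS = 1296 ≠ RHS = 216

Answer: No, fails at both test points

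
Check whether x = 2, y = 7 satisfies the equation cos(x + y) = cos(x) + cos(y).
Fails

Substituting x = 2, y = 7:

LHS = cos(2 + 7) = cos(9) ≈ -0.9111
RHS = cos(2) + cos(7) ≈ 0.3378

LHS ≠ RHS, so the equation does not hold at this point.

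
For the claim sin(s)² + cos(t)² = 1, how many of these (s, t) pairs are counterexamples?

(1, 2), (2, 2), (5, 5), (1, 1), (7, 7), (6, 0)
Testing each pair:
(1, 2): LHS = cos(2)² + sin(1)² ≈ 0.8813, RHS = 1 → counterexample
(2, 2): LHS = cos(2)² + sin(2)² = 1, RHS = 1 → satisfies claim
(5, 5): LHS = cos(5)² + sin(5)² = 1, RHS = 1 → satisfies claim
(1, 1): LHS = cos(1)² + sin(1)² = 1, RHS = 1 → satisfies claim
(7, 7): LHS = sin(7)² + cos(7)² = 1, RHS = 1 → satisfies claim
(6, 0): LHS = sin(6)² + 1 ≈ 1.078, RHS = 1 → counterexample

That makes 2 counterexamples.

Answer: 2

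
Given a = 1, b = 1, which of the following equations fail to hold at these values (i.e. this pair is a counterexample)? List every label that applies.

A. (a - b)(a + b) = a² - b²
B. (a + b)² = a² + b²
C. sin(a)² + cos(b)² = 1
B

Evaluating each claim at the given values:
A. LHS = 0, RHS = 0 → holds here (LHS = RHS)
B. LHS = 4, RHS = 2 → fails here (LHS ≠ RHS)
C. LHS = cos(1)² + sin(1)² = 1, RHS = 1 → holds here (LHS = RHS)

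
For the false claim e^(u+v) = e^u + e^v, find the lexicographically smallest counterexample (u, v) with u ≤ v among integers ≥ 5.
(u, v) = (5, 5)

Substituting (5, 5) into the claim:
LHS = e^(5+5) = e^10 ≈ 22026.5
RHS = e^5 + e^5 = 2·e^5 ≈ 296.8

Since LHS ≠ RHS, this pair disproves the claim, and no lexicographically smaller pair (u ≤ v, integers ≥ 5) does.

For instance (7, 9) is also a counterexample (LHS = e^16 ≈ 8886110.5, RHS = e^7 + e^9 ≈ 9200), but it's lexicographically larger.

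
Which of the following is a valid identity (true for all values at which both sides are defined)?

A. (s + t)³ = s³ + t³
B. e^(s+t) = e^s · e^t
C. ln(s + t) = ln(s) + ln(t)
A: fails at (4, 4) — LHS = 512, RHS = 128.
B: holds — e.g. at (3, 5), both sides equal e^8 ≈ 2981.
C: fails at (1, 4) — LHS = ln(5) ≈ 1.609, RHS = ln(4) ≈ 1.386.

Answer: B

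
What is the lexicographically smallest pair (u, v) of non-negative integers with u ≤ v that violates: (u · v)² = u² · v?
At (0, 5): both sides equal 0, so it holds there.

Substituting (1, 2) into the claim:
LHS = (1 · 2)² = 4
RHS = 1² · 2 = 2

Since LHS ≠ RHS, this pair disproves the claim, and no lexicographically smaller pair (u ≤ v, non-negative integers) does.

For instance (4, 6) is also a counterexample (LHS = 576, RHS = 96), but it's lexicographically larger.

Answer: (u, v) = (1, 2)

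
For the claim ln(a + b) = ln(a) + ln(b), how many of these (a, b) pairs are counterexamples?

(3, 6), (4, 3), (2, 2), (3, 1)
3

Testing each pair:
(3, 6): LHS = ln(9) ≈ 2.197, RHS = ln(3) + ln(6) ≈ 2.89 → counterexample
(4, 3): LHS = ln(7) ≈ 1.946, RHS = ln(3) + ln(4) ≈ 2.485 → counterexample
(2, 2): LHS = ln(4) ≈ 1.386, RHS = 2·ln(2) ≈ 1.386 → satisfies claim
(3, 1): LHS = ln(4) ≈ 1.386, RHS = ln(3) ≈ 1.099 → counterexample

That makes 3 counterexamples.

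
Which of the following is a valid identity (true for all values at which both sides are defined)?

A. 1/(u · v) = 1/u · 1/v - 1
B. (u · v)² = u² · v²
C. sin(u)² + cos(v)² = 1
B

A: fails at (4, 5) — LHS = 1/20, RHS = -19/20.
B: holds — e.g. at (3, 3), both sides equal 81.
C: fails at (2, 5) — LHS = cos(5)² + sin(2)² ≈ 0.9073, RHS = 1.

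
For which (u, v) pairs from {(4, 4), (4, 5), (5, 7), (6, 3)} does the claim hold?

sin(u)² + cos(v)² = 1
Testing each pair:
(4, 4): LHS = cos(4)² + sin(4)² = 1, RHS = 1 → holds
(4, 5): LHS = cos(5)² + sin(4)² ≈ 0.6532, RHS = 1 → fails
(5, 7): LHS = cos(7)² + sin(5)² ≈ 1.488, RHS = 1 → fails
(6, 3): LHS = sin(6)² + cos(3)² ≈ 1.058, RHS = 1 → fails

1 of 4 pairs satisfies the claim.

Answer: (4, 4)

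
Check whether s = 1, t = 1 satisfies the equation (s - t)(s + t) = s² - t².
Holds

Substituting s = 1, t = 1:

LHS = (1 - 1)(1 + 1) = 0
RHS = 1² - 1² = 0

LHS = RHS, so the equation holds at this point.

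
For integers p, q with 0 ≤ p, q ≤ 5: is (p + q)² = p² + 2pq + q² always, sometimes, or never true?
The identity holds for every pair in the range. For instance at (p, q) = (3, 4): both sides equal 49.

Answer: Always true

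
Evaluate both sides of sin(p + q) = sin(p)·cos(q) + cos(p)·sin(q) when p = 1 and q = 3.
LHS = sin(1 + 3) = sin(4) ≈ -0.7568
RHS = sin(1)·cos(3) + cos(1)·sin(3) = sin(1)·cos(3) + sin(3)·cos(1) ≈ -0.7568

LHS = RHS: the two sides agree.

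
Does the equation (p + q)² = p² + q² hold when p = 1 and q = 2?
Substituting p = 1, q = 2:

LHS = (1 + 2)² = 9
RHS = 1² + 2² = 5

LHS ≠ RHS, so the equation does not hold at this point.

Answer: Fails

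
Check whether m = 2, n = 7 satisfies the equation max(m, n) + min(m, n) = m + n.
Holds

Substituting m = 2, n = 7:

LHS = max(2, 7) + min(2, 7) = 9
RHS = 2 + 7 = 9

LHS = RHS, so the equation holds at this point.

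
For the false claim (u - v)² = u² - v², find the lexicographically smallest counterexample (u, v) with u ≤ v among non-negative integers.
(u, v) = (0, 1)

Substituting (0, 1) into the claim:
LHS = (0 - 1)² = 1
RHS = 0² - 1² = -1

Since LHS ≠ RHS, this pair disproves the claim, and no lexicographically smaller pair (u ≤ v, non-negative integers) does.

For instance (1, 4) is also a counterexample (LHS = 9, RHS = -15), but it's lexicographically larger.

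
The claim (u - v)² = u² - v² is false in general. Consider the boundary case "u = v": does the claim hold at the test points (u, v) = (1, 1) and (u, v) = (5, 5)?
At (1, 1): LHS = 0, RHS = 0 → equal
At (5, 5): LHS = 0, RHS = 0 → equal

So the claim does hold at both of these boundary points, even though it is not an identity.

Answer: Yes, holds at both test points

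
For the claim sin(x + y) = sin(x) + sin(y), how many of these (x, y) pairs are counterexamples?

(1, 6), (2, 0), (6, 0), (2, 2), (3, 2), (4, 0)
Testing each pair:
(1, 6): LHS = sin(7) ≈ 0.657, RHS = sin(6) + sin(1) ≈ 0.5621 → counterexample
(2, 0): LHS = sin(2) ≈ 0.9093, RHS = sin(2) ≈ 0.9093 → satisfies claim
(6, 0): LHS = sin(6) ≈ -0.2794, RHS = sin(6) ≈ -0.2794 → satisfies claim
(2, 2): LHS = sin(4) ≈ -0.7568, RHS = 2·sin(2) ≈ 1.819 → counterexample
(3, 2): LHS = sin(5) ≈ -0.9589, RHS = sin(3) + sin(2) ≈ 1.05 → counterexample
(4, 0): LHS = sin(4) ≈ -0.7568, RHS = sin(4) ≈ -0.7568 → satisfies claim

That makes 3 counterexamples.

Answer: 3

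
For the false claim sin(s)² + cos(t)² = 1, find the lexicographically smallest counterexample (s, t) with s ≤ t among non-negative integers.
At (0, 0): both sides equal 1, so it holds there.

Substituting (0, 1) into the claim:
LHS = sin(0)² + cos(1)² = cos(1)² ≈ 0.2919
RHS = 1

Since LHS ≠ RHS, this pair disproves the claim, and no lexicographically smaller pair (s ≤ t, non-negative integers) does.

For instance (1, 7) is also a counterexample (LHS = cos(7)² + sin(1)² ≈ 1.276, RHS = 1), but it's lexicographically larger.

Answer: (s, t) = (0, 1)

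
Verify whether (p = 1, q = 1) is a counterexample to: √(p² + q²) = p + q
Yes

Substituting p = 1, q = 1:
LHS = √(1² + 1²) = √(2) ≈ 1.414
RHS = 1 + 1 = 2

Since LHS ≠ RHS, this pair disproves the claim.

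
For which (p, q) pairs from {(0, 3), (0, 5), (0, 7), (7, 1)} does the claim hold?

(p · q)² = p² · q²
Testing each pair:
(0, 3): LHS = 0, RHS = 0 → holds
(0, 5): LHS = 0, RHS = 0 → holds
(0, 7): LHS = 0, RHS = 0 → holds
(7, 1): LHS = 49, RHS = 49 → holds

Every pair satisfies the claim.

Answer: All pairs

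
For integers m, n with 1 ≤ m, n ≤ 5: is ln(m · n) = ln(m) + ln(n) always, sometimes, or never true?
Always true

The identity holds for every pair in the range. For instance at (m, n) = (4, 2): both sides equal ln(8) ≈ 2.079.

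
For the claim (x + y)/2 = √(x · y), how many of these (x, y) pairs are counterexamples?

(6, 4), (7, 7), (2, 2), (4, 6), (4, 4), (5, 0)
3

Testing each pair:
(6, 4): LHS = 5, RHS = 2·√(6) ≈ 4.899 → counterexample
(7, 7): LHS = 7, RHS = 7 → satisfies claim
(2, 2): LHS = 2, RHS = 2 → satisfies claim
(4, 6): LHS = 5, RHS = 2·√(6) ≈ 4.899 → counterexample
(4, 4): LHS = 4, RHS = 4 → satisfies claim
(5, 0): LHS = 5/2, RHS = 0 → counterexample

That makes 3 counterexamples.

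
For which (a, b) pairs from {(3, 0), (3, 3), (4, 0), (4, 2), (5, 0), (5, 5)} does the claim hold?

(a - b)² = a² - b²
Testing each pair:
(3, 0): LHS = 9, RHS = 9 → holds
(3, 3): LHS = 0, RHS = 0 → holds
(4, 0): LHS = 16, RHS = 16 → holds
(4, 2): LHS = 4, RHS = 12 → fails
(5, 0): LHS = 25, RHS = 25 → holds
(5, 5): LHS = 0, RHS = 0 → holds

5 of 6 pairs satisfy the claim.

Answer: (3, 0), (3, 3), (4, 0), (5, 0), (5, 5)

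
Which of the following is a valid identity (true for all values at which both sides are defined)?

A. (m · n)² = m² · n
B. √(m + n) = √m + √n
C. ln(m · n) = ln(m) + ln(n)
A: fails at (5, 8) — LHS = 1600, RHS = 200.
B: fails at (3, 3) — LHS = √(6) ≈ 2.449, RHS = 2·√(3) ≈ 3.464.
C: holds — e.g. at (4, 6), both sides equal ln(24) ≈ 3.178.

Answer: C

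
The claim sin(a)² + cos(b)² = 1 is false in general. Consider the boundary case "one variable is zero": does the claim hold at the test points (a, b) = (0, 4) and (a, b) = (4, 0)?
No, fails at both test points

At (0, 4): LHS = cos(4)² ≈ 0.4272 ≠ RHS = 1
At (4, 0): LHS = sin(4)² + 1 ≈ 1.573 ≠ RHS = 1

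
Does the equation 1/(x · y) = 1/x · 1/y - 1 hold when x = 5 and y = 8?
Substituting x = 5, y = 8:

LHS = 1/(5 · 8) = 1/40
RHS = 1/5 · 1/8 - 1 = -39/40

LHS ≠ RHS, so the equation does not hold at this point.

Answer: Fails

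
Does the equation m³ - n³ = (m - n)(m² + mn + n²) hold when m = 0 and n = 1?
Substituting m = 0, n = 1:

LHS = 0³ - 1³ = -1
RHS = (0 - 1)(0² + 0·1 + 1²) = -1

LHS = RHS, so the equation holds at this point.

Answer: Holds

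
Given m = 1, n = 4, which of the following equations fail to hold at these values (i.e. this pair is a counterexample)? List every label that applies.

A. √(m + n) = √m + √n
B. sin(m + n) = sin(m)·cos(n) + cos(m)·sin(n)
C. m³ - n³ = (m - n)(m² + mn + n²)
A

Evaluating each claim at the given values:
A. LHS = √(5) ≈ 2.236, RHS = 3 → fails here (LHS ≠ RHS)
B. LHS = sin(5) ≈ -0.9589, RHS = sin(1)·cos(4) + sin(4)·cos(1) ≈ -0.9589 → holds here (LHS = RHS)
C. LHS = -63, RHS = -63 → holds here (LHS = RHS)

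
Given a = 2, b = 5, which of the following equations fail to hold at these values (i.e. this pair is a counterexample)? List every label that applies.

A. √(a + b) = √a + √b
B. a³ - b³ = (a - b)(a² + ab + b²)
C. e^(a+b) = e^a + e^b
A, C

Evaluating each claim at the given values:
A. LHS = √(7) ≈ 2.646, RHS = √(2) + √(5) ≈ 3.65 → fails here (LHS ≠ RHS)
B. LHS = -117, RHS = -117 → holds here (LHS = RHS)
C. LHS = e^7 ≈ 1097, RHS = e^2 + e^5 ≈ 155.8 → fails here (LHS ≠ RHS)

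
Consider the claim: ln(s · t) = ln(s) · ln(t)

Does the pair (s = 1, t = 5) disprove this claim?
Substituting s = 1, t = 5:
LHS = ln(1 · 5) = ln(5) ≈ 1.609
RHS = ln(1) · ln(5) = 0

Since LHS ≠ RHS, this pair disproves the claim.

Answer: Yes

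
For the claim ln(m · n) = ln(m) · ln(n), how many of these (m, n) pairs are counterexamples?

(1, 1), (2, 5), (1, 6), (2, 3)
3

Testing each pair:
(1, 1): LHS = 0, RHS = 0 → satisfies claim
(2, 5): LHS = ln(10) ≈ 2.303, RHS = ln(2)·ln(5) ≈ 1.116 → counterexample
(1, 6): LHS = ln(6) ≈ 1.792, RHS = 0 → counterexample
(2, 3): LHS = ln(6) ≈ 1.792, RHS = ln(2)·ln(3) ≈ 0.7615 → counterexample

That makes 3 counterexamples.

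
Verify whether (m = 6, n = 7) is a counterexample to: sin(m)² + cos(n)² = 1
Substituting m = 6, n = 7:
LHS = sin(6)² + cos(7)² ≈ 0.6464
RHS = 1

Since LHS ≠ RHS, this pair disproves the claim.

Answer: Yes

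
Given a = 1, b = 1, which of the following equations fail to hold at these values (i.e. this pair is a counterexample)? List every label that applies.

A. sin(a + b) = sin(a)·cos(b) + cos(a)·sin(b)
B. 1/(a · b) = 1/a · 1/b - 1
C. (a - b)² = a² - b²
Evaluating each claim at the given values:
A. LHS = sin(2) ≈ 0.9093, RHS = 2·sin(1)·cos(1) ≈ 0.9093 → holds here (LHS = RHS)
B. LHS = 1, RHS = 0 → fails here (LHS ≠ RHS)
C. LHS = 0, RHS = 0 → holds here (LHS = RHS)

Answer: B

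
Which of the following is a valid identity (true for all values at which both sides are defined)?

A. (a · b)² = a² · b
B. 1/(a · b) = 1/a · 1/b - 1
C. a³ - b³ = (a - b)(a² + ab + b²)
A: fails at (1, 2) — LHS = 4, RHS = 2.
B: fails at (1, 2) — LHS = 1/2, RHS = -1/2.
C: holds — e.g. at (1, 2), both sides equal -7.

Answer: C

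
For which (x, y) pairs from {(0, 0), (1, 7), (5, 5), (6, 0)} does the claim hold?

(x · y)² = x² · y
Testing each pair:
(0, 0): LHS = 0, RHS = 0 → holds
(1, 7): LHS = 49, RHS = 7 → fails
(5, 5): LHS = 625, RHS = 125 → fails
(6, 0): LHS = 0, RHS = 0 → holds

2 of 4 pairs satisfy the claim.

Answer: (0, 0), (6, 0)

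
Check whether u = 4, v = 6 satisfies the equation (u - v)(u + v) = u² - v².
Substituting u = 4, v = 6:

LHS = (4 - 6)(4 + 6) = -20
RHS = 4² - 6² = -20

LHS = RHS, so the equation holds at this point.

Answer: Holds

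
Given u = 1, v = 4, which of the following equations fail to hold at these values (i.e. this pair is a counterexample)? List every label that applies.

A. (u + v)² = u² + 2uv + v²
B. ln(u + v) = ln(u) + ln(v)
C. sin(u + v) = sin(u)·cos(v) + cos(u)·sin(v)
B

Evaluating each claim at the given values:
A. LHS = 25, RHS = 25 → holds here (LHS = RHS)
B. LHS = ln(5) ≈ 1.609, RHS = ln(4) ≈ 1.386 → fails here (LHS ≠ RHS)
C. LHS = sin(5) ≈ -0.9589, RHS = sin(1)·cos(4) + sin(4)·cos(1) ≈ -0.9589 → holds here (LHS = RHS)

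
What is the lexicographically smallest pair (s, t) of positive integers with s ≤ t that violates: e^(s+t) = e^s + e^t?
(s, t) = (1, 1)

Substituting (1, 1) into the claim:
LHS = e^(1+1) = e^2 ≈ 7.389
RHS = e^1 + e^1 = 2·e ≈ 5.437

Since LHS ≠ RHS, this pair disproves the claim, and no lexicographically smaller pair (s ≤ t, positive integers) does.

For instance (3, 8) is also a counterexample (LHS = e^11 ≈ 59874.1, RHS = e^3 + e^8 ≈ 3001), but it's lexicographically larger.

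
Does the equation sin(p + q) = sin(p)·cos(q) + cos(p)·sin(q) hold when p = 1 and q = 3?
Holds

Substituting p = 1, q = 3:

LHS = sin(1 + 3) = sin(4) ≈ -0.7568
RHS = sin(1)·cos(3) + cos(1)·sin(3) = sin(1)·cos(3) + sin(3)·cos(1) ≈ -0.7568

LHS = RHS, so the equation holds at this point.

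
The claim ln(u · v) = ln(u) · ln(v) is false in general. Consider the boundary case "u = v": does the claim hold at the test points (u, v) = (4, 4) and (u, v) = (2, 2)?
No, fails at both test points

At (4, 4): LHS = ln(16) ≈ 2.773 ≠ RHS = ln(4)² ≈ 1.922
At (2, 2): LHS = ln(4) ≈ 1.386 ≠ RHS = ln(2)² ≈ 0.4805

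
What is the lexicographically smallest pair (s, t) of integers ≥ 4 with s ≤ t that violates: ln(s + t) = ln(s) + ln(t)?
(s, t) = (4, 4)

Substituting (4, 4) into the claim:
LHS = ln(4 + 4) = ln(8) ≈ 2.079
RHS = ln(4) + ln(4) = 2·ln(4) ≈ 2.773

Since LHS ≠ RHS, this pair disproves the claim, and no lexicographically smaller pair (s ≤ t, integers ≥ 4) does.

For instance (6, 11) is also a counterexample (LHS = ln(17) ≈ 2.833, RHS = ln(6) + ln(11) ≈ 4.19), but it's lexicographically larger.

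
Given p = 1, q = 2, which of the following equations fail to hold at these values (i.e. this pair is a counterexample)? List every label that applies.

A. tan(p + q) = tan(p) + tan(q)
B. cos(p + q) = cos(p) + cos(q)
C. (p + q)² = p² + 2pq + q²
Evaluating each claim at the given values:
A. LHS = tan(3) ≈ -0.1425, RHS = tan(2) + tan(1) ≈ -0.6276 → fails here (LHS ≠ RHS)
B. LHS = cos(3) ≈ -0.99, RHS = cos(2) + cos(1) ≈ 0.1242 → fails here (LHS ≠ RHS)
C. LHS = 9, RHS = 9 → holds here (LHS = RHS)

Answer: A, B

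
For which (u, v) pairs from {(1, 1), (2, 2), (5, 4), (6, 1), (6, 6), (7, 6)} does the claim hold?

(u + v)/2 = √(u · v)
(1, 1), (2, 2), (6, 6)

Testing each pair:
(1, 1): LHS = 1, RHS = 1 → holds
(2, 2): LHS = 2, RHS = 2 → holds
(5, 4): LHS = 9/2, RHS = 2·√(5) ≈ 4.472 → fails
(6, 1): LHS = 7/2, RHS = √(6) ≈ 2.449 → fails
(6, 6): LHS = 6, RHS = 6 → holds
(7, 6): LHS = 13/2, RHS = √(42) ≈ 6.481 → fails

3 of 6 pairs satisfy the claim.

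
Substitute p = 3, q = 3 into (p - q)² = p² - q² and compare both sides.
LHS = (3 - 3)² = 0
RHS = 3² - 3² = 0

LHS = RHS: the two sides agree.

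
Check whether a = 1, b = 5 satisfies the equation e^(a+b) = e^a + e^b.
Substituting a = 1, b = 5:

LHS = e^(1+5) = e^6 ≈ 403.4
RHS = e^1 + e^5 = e + e^5 ≈ 151.1

LHS ≠ RHS, so the equation does not hold at this point.

Answer: Fails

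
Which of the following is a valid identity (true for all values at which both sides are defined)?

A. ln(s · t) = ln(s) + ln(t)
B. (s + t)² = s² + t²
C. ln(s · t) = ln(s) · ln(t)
A

A: holds — e.g. at (1, 5), both sides equal ln(5) ≈ 1.609.
B: fails at (1, 5) — LHS = 36, RHS = 26.
C: fails at (1, 2) — LHS = ln(2) ≈ 0.6931, RHS = 0.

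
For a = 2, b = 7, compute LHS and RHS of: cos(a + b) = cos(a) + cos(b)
LHS = cos(2 + 7) = cos(9) ≈ -0.9111
RHS = cos(2) + cos(7) ≈ 0.3378

LHS ≠ RHS (they differ by about 1.249), so the equation does not hold here.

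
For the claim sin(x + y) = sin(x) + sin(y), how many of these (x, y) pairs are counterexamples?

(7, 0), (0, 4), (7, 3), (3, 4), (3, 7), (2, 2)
4

Testing each pair:
(7, 0): LHS = sin(7) ≈ 0.657, RHS = sin(7) ≈ 0.657 → satisfies claim
(0, 4): LHS = sin(4) ≈ -0.7568, RHS = sin(4) ≈ -0.7568 → satisfies claim
(7, 3): LHS = sin(10) ≈ -0.544, RHS = sin(3) + sin(7) ≈ 0.7981 → counterexample
(3, 4): LHS = sin(7) ≈ 0.657, RHS = sin(4) + sin(3) ≈ -0.6157 → counterexample
(3, 7): LHS = sin(10) ≈ -0.544, RHS = sin(3) + sin(7) ≈ 0.7981 → counterexample
(2, 2): LHS = sin(4) ≈ -0.7568, RHS = 2·sin(2) ≈ 1.819 → counterexample

That makes 4 counterexamples.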